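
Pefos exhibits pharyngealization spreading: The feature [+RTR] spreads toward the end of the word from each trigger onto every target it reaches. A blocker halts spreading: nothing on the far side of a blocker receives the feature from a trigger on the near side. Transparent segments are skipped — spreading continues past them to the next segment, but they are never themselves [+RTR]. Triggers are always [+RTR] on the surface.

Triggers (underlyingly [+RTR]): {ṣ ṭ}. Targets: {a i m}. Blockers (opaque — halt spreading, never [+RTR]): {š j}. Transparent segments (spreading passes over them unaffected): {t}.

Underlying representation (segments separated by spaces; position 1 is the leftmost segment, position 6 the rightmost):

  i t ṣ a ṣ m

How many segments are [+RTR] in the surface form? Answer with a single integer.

From /ṣ/ at 3 rightward: 4 /a/ → [+RTR]; 5 /ṣ/ is itself a trigger — this domain ends here.
From /ṣ/ at 5 rightward: 6 /m/ → [+RTR]; word edge.
Target with no active source: position 1 stays [-emphatic].
[+RTR] positions on the surface: 3 4 5 6.

4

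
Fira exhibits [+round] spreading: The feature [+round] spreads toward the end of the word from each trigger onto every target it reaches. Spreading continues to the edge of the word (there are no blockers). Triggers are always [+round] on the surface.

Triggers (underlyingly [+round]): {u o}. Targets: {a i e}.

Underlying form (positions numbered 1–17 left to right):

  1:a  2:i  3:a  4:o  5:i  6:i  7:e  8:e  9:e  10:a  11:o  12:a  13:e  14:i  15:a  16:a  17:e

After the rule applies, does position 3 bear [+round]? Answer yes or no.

From /o/ at 4 rightward: 5 /i/ → [+round]; 6 /i/ → [+round]; 7 /e/ → [+round]; 8 /e/ → [+round]; 9 /e/ → [+round]; 10 /a/ → [+round]; 11 /o/ is itself a trigger — this domain ends here.
From /o/ at 11 rightward: 12 /a/ → [+round]; 13 /e/ → [+round]; 14 /i/ → [+round]; 15 /a/ → [+round]; 16 /a/ → [+round]; 17 /e/ → [+round]; word edge.
Targets with no active source: positions 1 2 3 stay [-round].
[+round] positions on the surface: 4 5 6 7 8 9 10 11 12 13 14 15 16 17.

no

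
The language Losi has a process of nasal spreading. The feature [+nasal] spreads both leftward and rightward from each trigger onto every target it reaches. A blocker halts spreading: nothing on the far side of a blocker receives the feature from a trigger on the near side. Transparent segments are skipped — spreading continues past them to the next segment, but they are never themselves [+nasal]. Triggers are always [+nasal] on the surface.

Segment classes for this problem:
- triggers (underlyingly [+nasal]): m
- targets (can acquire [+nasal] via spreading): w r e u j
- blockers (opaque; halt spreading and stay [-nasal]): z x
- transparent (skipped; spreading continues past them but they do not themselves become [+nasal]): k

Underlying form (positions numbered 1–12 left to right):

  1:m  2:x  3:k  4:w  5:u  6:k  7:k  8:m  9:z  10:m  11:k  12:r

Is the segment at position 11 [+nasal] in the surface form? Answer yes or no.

From /m/ at 1 rightward: 2 /x/ blocks.
From /m/ at 1 leftward: word edge.
From /m/ at 8 rightward: 9 /z/ blocks.
From /m/ at 8 leftward: 7 /k/ transparent; 6 /k/ transparent; 5 /u/ → [+nasal]; 4 /w/ → [+nasal]; 3 /k/ transparent; 2 /x/ blocks.
From /m/ at 10 rightward: 11 /k/ transparent; 12 /r/ → [+nasal]; word edge.
From /m/ at 10 leftward: 9 /z/ blocks.
[+nasal] positions on the surface: 1 4 5 8 10 12.

no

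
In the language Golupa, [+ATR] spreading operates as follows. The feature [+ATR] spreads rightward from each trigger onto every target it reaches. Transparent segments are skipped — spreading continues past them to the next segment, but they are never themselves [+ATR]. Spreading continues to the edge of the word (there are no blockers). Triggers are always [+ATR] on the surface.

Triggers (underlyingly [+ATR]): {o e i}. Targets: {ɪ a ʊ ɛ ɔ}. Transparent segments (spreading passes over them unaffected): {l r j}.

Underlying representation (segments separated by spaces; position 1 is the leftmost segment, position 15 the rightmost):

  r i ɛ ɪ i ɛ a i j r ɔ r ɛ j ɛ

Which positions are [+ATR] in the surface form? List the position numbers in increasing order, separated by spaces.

2 3 4 5 6 7 8 11 13 15

From /i/ at 2 rightward: 3 /ɛ/ → [+ATR]; 4 /ɪ/ → [+ATR]; 5 /i/ is itself a trigger — this domain ends here.
From /i/ at 5 rightward: 6 /ɛ/ → [+ATR]; 7 /a/ → [+ATR]; 8 /i/ is itself a trigger — this domain ends here.
From /i/ at 8 rightward: 9 /j/ transparent; 10 /r/ transparent; 11 /ɔ/ → [+ATR]; 12 /r/ transparent; 13 /ɛ/ → [+ATR]; 14 /j/ transparent; 15 /ɛ/ → [+ATR]; word edge.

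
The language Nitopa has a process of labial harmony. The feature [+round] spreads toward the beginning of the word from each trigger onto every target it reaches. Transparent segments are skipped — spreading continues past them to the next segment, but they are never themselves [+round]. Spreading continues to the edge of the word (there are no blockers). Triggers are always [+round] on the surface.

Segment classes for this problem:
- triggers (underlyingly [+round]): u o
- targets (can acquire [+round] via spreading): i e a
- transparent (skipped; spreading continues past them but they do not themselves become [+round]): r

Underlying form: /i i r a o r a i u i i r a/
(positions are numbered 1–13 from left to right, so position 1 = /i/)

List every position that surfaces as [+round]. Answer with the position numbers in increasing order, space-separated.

From /o/ at 5 leftward: 4 /a/ → [+round]; 3 /r/ transparent; 2 /i/ → [+round]; 1 /i/ → [+round]; word edge.
From /u/ at 9 leftward: 8 /i/ → [+round]; 7 /a/ → [+round]; 6 /r/ transparent; 5 /o/ is itself a trigger — this domain ends here.
Targets with no active source: positions 10 11 13 stay [-round].

1 2 4 5 7 8 9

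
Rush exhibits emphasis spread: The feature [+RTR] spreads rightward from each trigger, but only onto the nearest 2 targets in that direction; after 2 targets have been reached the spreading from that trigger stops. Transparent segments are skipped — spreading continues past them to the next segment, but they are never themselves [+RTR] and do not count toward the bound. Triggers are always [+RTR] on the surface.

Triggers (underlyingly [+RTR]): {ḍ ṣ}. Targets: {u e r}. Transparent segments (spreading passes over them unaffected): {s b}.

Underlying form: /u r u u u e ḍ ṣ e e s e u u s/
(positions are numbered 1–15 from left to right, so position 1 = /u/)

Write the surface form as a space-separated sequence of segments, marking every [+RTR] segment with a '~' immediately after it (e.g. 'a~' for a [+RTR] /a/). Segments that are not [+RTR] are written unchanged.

From /ḍ/ at 7 rightward: 8 /ṣ/ is itself a trigger — this domain ends here.
From /ṣ/ at 8 rightward: 9 /e/ → [+RTR]; 10 /e/ → [+RTR]; bound reached.
Targets with no active source: positions 1 2 3 4 5 6 12 13 14 stay [-emphatic].
[+RTR] positions on the surface: 7 8 9 10.

u r u u u e ḍ~ ṣ~ e~ e~ s e u u s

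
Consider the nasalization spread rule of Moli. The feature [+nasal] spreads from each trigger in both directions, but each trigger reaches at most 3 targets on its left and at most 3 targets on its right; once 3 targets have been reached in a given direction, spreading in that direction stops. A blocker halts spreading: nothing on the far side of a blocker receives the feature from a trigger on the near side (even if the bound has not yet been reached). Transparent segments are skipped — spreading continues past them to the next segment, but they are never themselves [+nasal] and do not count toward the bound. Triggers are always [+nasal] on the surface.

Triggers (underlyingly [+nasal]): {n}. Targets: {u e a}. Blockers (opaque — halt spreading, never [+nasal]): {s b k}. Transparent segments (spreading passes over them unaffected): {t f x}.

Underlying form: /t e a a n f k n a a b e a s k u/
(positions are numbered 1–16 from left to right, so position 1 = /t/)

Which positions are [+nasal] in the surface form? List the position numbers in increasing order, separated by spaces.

From /n/ at 5 rightward: 6 /f/ transparent; 7 /k/ blocks.
From /n/ at 5 leftward: 4 /a/ → [+nasal]; 3 /a/ → [+nasal]; 2 /e/ → [+nasal]; bound reached.
From /n/ at 8 rightward: 9 /a/ → [+nasal]; 10 /a/ → [+nasal]; 11 /b/ blocks.
From /n/ at 8 leftward: 7 /k/ blocks.
Targets with no active source: positions 12 13 16 stay [-nasal].

2 3 4 5 8 9 10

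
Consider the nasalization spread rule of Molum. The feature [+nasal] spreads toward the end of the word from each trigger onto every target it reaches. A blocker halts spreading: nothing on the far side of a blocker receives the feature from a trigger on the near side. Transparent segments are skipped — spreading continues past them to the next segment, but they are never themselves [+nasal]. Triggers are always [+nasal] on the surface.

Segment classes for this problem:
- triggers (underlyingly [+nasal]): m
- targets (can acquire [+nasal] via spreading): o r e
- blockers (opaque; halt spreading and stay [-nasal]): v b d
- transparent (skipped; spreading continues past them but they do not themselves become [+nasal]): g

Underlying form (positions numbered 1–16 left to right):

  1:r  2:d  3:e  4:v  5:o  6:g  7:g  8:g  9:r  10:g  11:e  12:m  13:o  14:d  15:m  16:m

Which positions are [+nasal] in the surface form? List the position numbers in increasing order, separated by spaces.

From /m/ at 12 rightward: 13 /o/ → [+nasal]; 14 /d/ blocks.
From /m/ at 15 rightward: 16 /m/ is itself a trigger — this domain ends here.
From /m/ at 16 rightward: word edge.
Targets with no active source: positions 1 3 5 9 11 stay [-nasal].

12 13 15 16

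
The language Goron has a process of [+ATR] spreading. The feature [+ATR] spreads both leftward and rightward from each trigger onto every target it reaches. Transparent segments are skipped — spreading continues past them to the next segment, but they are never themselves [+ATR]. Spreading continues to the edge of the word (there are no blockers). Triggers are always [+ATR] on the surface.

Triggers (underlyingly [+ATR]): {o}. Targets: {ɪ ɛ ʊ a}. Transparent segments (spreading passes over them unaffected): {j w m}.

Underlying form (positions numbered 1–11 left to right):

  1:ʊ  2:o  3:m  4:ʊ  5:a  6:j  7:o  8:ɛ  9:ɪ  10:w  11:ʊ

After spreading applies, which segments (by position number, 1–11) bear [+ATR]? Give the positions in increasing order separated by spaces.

From /o/ at 2 rightward: 3 /m/ transparent; 4 /ʊ/ → [+ATR]; 5 /a/ → [+ATR]; 6 /j/ transparent; 7 /o/ is itself a trigger — this domain ends here.
From /o/ at 2 leftward: 1 /ʊ/ → [+ATR]; word edge.
From /o/ at 7 rightward: 8 /ɛ/ → [+ATR]; 9 /ɪ/ → [+ATR]; 10 /w/ transparent; 11 /ʊ/ → [+ATR]; word edge.
From /o/ at 7 leftward: 6 /j/ transparent; 5 /a/ → [+ATR]; 4 /ʊ/ → [+ATR]; 3 /m/ transparent; 2 /o/ is itself a trigger — this domain ends here.

1 2 4 5 7 8 9 11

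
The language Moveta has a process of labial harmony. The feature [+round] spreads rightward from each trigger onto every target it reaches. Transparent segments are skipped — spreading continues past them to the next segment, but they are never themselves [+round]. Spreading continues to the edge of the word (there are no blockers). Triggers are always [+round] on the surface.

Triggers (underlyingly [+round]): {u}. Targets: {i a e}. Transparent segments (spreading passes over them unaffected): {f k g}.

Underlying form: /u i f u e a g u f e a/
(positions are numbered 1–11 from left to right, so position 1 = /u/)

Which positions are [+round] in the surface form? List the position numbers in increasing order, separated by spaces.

From /u/ at 1 rightward: 2 /i/ → [+round]; 3 /f/ transparent; 4 /u/ is itself a trigger — this domain ends here.
From /u/ at 4 rightward: 5 /e/ → [+round]; 6 /a/ → [+round]; 7 /g/ transparent; 8 /u/ is itself a trigger — this domain ends here.
From /u/ at 8 rightward: 9 /f/ transparent; 10 /e/ → [+round]; 11 /a/ → [+round]; word edge.

1 2 4 5 6 8 10 11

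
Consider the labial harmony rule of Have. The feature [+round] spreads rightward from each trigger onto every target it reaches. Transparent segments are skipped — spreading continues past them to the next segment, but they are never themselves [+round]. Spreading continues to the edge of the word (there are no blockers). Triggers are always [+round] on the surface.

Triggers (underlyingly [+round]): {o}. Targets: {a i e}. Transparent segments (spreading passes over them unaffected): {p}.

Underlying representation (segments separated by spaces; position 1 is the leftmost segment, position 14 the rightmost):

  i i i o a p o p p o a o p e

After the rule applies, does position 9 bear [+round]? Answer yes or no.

no

From /o/ at 4 rightward: 5 /a/ → [+round]; 6 /p/ transparent; 7 /o/ is itself a trigger — this domain ends here.
From /o/ at 7 rightward: 8 /p/ transparent; 9 /p/ transparent; 10 /o/ is itself a trigger — this domain ends here.
From /o/ at 10 rightward: 11 /a/ → [+round]; 12 /o/ is itself a trigger — this domain ends here.
From /o/ at 12 rightward: 13 /p/ transparent; 14 /e/ → [+round]; word edge.
Targets with no active source: positions 1 2 3 stay [-round].
[+round] positions on the surface: 4 5 7 10 11 12 14.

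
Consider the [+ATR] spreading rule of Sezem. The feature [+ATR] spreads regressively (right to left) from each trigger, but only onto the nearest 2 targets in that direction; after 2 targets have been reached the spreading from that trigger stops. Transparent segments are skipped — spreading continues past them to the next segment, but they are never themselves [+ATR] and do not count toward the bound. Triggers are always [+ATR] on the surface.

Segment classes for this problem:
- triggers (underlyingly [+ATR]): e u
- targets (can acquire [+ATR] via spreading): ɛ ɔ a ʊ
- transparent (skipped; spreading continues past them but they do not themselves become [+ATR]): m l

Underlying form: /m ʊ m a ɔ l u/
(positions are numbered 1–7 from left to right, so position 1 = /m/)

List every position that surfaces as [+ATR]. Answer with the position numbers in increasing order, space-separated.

4 5 7

From /u/ at 7 leftward: 6 /l/ transparent; 5 /ɔ/ → [+ATR]; 4 /a/ → [+ATR]; bound reached.
Target with no active source: position 2 stays [-ATR].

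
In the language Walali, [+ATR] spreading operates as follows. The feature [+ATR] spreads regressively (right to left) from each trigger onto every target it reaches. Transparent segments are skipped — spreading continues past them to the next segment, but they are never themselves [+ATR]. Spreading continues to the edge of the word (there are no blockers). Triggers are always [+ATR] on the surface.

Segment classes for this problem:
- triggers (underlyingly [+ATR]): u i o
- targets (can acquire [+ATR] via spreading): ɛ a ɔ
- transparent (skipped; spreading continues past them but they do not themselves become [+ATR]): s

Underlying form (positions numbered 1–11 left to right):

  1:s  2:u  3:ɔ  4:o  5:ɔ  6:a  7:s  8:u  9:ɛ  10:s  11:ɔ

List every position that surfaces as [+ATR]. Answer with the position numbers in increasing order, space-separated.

2 3 4 5 6 8

From /u/ at 2 leftward: 1 /s/ transparent; word edge.
From /o/ at 4 leftward: 3 /ɔ/ → [+ATR]; 2 /u/ is itself a trigger — this domain ends here.
From /u/ at 8 leftward: 7 /s/ transparent; 6 /a/ → [+ATR]; 5 /ɔ/ → [+ATR]; 4 /o/ is itself a trigger — this domain ends here.
Targets with no active source: positions 9 11 stay [-ATR].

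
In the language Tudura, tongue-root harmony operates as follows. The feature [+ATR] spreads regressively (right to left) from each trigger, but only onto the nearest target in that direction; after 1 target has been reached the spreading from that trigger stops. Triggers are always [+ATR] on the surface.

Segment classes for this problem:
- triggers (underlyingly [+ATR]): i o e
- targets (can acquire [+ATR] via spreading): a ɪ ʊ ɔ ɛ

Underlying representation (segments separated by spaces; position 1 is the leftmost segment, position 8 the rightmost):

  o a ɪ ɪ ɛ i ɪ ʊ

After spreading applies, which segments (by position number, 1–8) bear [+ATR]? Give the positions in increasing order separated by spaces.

From /o/ at 1 leftward: word edge.
From /i/ at 6 leftward: 5 /ɛ/ → [+ATR]; bound reached.
Targets with no active source: positions 2 3 4 7 8 stay [-ATR].

1 5 6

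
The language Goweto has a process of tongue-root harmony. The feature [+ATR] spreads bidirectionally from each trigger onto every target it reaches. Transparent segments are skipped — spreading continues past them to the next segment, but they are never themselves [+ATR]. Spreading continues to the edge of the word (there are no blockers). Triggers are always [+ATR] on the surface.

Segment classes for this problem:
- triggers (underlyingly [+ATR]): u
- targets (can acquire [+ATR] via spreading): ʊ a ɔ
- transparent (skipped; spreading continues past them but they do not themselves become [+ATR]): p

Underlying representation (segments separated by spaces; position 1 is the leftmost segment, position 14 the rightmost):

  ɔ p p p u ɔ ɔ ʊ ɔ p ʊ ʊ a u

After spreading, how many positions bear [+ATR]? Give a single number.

From /u/ at 5 rightward: 6 /ɔ/ → [+ATR]; 7 /ɔ/ → [+ATR]; 8 /ʊ/ → [+ATR]; 9 /ɔ/ → [+ATR]; 10 /p/ transparent; 11 /ʊ/ → [+ATR]; 12 /ʊ/ → [+ATR]; 13 /a/ → [+ATR]; 14 /u/ is itself a trigger — this domain ends here.
From /u/ at 5 leftward: 4 /p/ transparent; 3 /p/ transparent; 2 /p/ transparent; 1 /ɔ/ → [+ATR]; word edge.
From /u/ at 14 rightward: word edge.
From /u/ at 14 leftward: 13 /a/ → [+ATR]; 12 /ʊ/ → [+ATR]; 11 /ʊ/ → [+ATR]; 10 /p/ transparent; 9 /ɔ/ → [+ATR]; 8 /ʊ/ → [+ATR]; 7 /ɔ/ → [+ATR]; 6 /ɔ/ → [+ATR]; 5 /u/ is itself a trigger — this domain ends here.
[+ATR] positions on the surface: 1 5 6 7 8 9 11 12 13 14.

10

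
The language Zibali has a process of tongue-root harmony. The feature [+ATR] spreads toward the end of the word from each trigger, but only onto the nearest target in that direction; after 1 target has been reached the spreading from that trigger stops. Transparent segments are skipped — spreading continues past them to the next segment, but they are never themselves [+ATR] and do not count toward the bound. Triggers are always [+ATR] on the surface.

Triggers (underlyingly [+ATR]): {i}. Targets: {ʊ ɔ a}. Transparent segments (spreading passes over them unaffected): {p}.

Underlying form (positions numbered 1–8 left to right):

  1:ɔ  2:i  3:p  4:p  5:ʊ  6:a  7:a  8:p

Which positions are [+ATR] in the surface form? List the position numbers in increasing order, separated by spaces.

From /i/ at 2 rightward: 3 /p/ transparent; 4 /p/ transparent; 5 /ʊ/ → [+ATR]; bound reached.
Targets with no active source: positions 1 6 7 stay [-ATR].

2 5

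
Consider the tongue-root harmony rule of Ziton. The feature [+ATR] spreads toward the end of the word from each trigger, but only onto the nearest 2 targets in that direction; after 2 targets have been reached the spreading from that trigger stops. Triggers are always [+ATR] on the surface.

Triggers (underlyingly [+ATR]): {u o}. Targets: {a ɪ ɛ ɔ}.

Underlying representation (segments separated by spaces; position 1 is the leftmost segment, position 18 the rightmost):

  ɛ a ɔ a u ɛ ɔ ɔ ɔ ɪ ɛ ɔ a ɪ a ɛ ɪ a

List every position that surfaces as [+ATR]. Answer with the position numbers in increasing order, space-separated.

5 6 7

From /u/ at 5 rightward: 6 /ɛ/ → [+ATR]; 7 /ɔ/ → [+ATR]; bound reached.
Targets with no active source: positions 1 2 3 4 8 9 10 11 12 13 14 15 16 17 18 stay [-ATR].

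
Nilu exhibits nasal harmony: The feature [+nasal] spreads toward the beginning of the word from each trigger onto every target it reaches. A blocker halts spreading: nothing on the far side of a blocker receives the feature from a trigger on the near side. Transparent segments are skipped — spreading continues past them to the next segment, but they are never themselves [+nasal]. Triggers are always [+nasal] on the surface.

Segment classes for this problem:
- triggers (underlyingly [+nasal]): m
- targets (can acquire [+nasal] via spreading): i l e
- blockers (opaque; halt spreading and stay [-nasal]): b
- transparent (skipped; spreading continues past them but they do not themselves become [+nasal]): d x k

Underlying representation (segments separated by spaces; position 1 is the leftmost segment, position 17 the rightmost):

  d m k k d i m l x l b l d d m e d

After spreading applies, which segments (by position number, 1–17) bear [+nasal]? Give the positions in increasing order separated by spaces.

From /m/ at 2 leftward: 1 /d/ transparent; word edge.
From /m/ at 7 leftward: 6 /i/ → [+nasal]; 5 /d/ transparent; 4 /k/ transparent; 3 /k/ transparent; 2 /m/ is itself a trigger — this domain ends here.
From /m/ at 15 leftward: 14 /d/ transparent; 13 /d/ transparent; 12 /l/ → [+nasal]; 11 /b/ blocks.
Targets with no active source: positions 8 10 16 stay [-nasal].

2 6 7 12 15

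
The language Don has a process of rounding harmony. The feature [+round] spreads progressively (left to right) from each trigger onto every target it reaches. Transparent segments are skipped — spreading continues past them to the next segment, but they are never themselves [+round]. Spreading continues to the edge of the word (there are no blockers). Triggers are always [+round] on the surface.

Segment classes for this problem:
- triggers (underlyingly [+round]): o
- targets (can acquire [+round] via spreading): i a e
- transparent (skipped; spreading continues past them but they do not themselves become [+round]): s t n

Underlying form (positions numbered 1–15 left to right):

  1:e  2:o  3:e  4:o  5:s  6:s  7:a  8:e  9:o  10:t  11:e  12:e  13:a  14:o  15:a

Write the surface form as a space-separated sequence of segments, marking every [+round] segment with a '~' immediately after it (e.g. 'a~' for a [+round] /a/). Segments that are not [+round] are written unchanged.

e o~ e~ o~ s s a~ e~ o~ t e~ e~ a~ o~ a~

From /o/ at 2 rightward: 3 /e/ → [+round]; 4 /o/ is itself a trigger — this domain ends here.
From /o/ at 4 rightward: 5 /s/ transparent; 6 /s/ transparent; 7 /a/ → [+round]; 8 /e/ → [+round]; 9 /o/ is itself a trigger — this domain ends here.
From /o/ at 9 rightward: 10 /t/ transparent; 11 /e/ → [+round]; 12 /e/ → [+round]; 13 /a/ → [+round]; 14 /o/ is itself a trigger — this domain ends here.
From /o/ at 14 rightward: 15 /a/ → [+round]; word edge.
Target with no active source: position 1 stays [-round].
[+round] positions on the surface: 2 3 4 7 8 9 11 12 13 14 15.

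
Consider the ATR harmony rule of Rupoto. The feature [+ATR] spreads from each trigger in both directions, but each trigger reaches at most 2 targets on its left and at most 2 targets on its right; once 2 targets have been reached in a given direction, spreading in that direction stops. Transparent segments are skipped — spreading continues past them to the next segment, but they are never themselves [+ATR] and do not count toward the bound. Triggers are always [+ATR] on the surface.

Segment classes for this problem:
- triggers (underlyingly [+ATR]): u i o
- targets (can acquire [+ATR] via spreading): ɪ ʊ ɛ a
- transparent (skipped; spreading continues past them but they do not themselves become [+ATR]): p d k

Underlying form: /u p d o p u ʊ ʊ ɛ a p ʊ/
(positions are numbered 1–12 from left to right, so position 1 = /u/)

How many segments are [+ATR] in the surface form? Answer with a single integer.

5

From /u/ at 1 rightward: 2 /p/ transparent; 3 /d/ transparent; 4 /o/ is itself a trigger — this domain ends here.
From /u/ at 1 leftward: word edge.
From /o/ at 4 rightward: 5 /p/ transparent; 6 /u/ is itself a trigger — this domain ends here.
From /o/ at 4 leftward: 3 /d/ transparent; 2 /p/ transparent; 1 /u/ is itself a trigger — this domain ends here.
From /u/ at 6 rightward: 7 /ʊ/ → [+ATR]; 8 /ʊ/ → [+ATR]; bound reached.
From /u/ at 6 leftward: 5 /p/ transparent; 4 /o/ is itself a trigger — this domain ends here.
Targets with no active source: positions 9 10 12 stay [-ATR].
[+ATR] positions on the surface: 1 4 6 7 8.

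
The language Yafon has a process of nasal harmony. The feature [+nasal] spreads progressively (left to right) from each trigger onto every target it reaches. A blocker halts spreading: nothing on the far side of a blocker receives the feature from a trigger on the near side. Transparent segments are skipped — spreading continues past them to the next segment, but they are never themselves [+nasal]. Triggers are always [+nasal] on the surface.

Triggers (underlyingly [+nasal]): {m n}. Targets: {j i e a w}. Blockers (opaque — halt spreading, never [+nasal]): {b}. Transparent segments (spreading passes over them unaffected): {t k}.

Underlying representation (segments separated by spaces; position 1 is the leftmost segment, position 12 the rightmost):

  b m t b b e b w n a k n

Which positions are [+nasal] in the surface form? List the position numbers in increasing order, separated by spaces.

From /m/ at 2 rightward: 3 /t/ transparent; 4 /b/ blocks.
From /n/ at 9 rightward: 10 /a/ → [+nasal]; 11 /k/ transparent; 12 /n/ is itself a trigger — this domain ends here.
From /n/ at 12 rightward: word edge.
Targets with no active source: positions 6 8 stay [-nasal].

2 9 10 12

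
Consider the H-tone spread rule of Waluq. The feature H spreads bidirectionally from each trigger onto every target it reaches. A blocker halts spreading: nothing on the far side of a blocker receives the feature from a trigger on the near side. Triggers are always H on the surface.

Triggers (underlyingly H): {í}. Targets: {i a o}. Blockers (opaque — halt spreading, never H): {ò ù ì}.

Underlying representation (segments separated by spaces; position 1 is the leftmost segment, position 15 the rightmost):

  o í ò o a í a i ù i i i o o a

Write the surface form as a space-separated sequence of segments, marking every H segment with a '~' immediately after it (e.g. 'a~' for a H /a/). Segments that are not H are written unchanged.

o~ í~ ò o~ a~ í~ a~ i~ ù i i i o o a

From /í/ at 2 rightward: 3 /ò/ blocks.
From /í/ at 2 leftward: 1 /o/ → H; word edge.
From /í/ at 6 rightward: 7 /a/ → H; 8 /i/ → H; 9 /ù/ blocks.
From /í/ at 6 leftward: 5 /a/ → H; 4 /o/ → H; 3 /ò/ blocks.
Targets with no active source: positions 10 11 12 13 14 15 stay [-high tone].
H positions on the surface: 1 2 4 5 6 7 8.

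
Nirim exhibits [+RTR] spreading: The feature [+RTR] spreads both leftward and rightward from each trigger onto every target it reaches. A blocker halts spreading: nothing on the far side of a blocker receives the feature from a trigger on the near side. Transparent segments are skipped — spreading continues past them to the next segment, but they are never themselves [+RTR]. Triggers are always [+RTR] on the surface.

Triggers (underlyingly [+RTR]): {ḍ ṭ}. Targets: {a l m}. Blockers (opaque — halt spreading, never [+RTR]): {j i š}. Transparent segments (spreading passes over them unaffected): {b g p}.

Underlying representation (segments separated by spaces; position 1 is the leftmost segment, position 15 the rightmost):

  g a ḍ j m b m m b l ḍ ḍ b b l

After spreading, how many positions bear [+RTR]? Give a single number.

9

From /ḍ/ at 3 rightward: 4 /j/ blocks.
From /ḍ/ at 3 leftward: 2 /a/ → [+RTR]; 1 /g/ transparent; word edge.
From /ḍ/ at 11 rightward: 12 /ḍ/ is itself a trigger — this domain ends here.
From /ḍ/ at 11 leftward: 10 /l/ → [+RTR]; 9 /b/ transparent; 8 /m/ → [+RTR]; 7 /m/ → [+RTR]; 6 /b/ transparent; 5 /m/ → [+RTR]; 4 /j/ blocks.
From /ḍ/ at 12 rightward: 13 /b/ transparent; 14 /b/ transparent; 15 /l/ → [+RTR]; word edge.
From /ḍ/ at 12 leftward: 11 /ḍ/ is itself a trigger — this domain ends here.
[+RTR] positions on the surface: 2 3 5 7 8 10 11 12 15.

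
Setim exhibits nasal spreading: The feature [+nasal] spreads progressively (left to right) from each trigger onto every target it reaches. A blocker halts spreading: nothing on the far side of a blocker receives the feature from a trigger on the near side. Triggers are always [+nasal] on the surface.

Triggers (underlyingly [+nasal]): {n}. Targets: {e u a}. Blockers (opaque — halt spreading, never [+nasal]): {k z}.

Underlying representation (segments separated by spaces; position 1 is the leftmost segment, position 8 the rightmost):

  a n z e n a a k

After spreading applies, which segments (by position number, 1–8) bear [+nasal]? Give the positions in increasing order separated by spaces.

2 5 6 7

From /n/ at 2 rightward: 3 /z/ blocks.
From /n/ at 5 rightward: 6 /a/ → [+nasal]; 7 /a/ → [+nasal]; 8 /k/ blocks.
Targets with no active source: positions 1 4 stay [-nasal].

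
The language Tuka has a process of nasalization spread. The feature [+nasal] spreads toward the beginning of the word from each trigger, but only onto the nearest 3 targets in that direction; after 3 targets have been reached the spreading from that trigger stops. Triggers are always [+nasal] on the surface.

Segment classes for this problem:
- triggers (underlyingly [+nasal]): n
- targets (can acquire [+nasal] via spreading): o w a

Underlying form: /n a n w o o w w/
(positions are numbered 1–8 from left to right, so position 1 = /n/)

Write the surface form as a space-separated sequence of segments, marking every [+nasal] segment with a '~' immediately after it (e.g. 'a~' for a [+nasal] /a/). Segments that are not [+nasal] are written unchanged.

From /n/ at 1 leftward: word edge.
From /n/ at 3 leftward: 2 /a/ → [+nasal]; 1 /n/ is itself a trigger — this domain ends here.
Targets with no active source: positions 4 5 6 7 8 stay [-nasal].
[+nasal] positions on the surface: 1 2 3.

n~ a~ n~ w o o w w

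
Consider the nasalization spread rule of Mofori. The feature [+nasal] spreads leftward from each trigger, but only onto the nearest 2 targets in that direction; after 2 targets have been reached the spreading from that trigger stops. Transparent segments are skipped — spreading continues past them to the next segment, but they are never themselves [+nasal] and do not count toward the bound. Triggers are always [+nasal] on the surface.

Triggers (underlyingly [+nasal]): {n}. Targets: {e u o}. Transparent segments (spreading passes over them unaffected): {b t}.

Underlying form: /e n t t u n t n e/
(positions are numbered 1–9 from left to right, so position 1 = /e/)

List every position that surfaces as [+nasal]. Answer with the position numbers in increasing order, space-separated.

From /n/ at 2 leftward: 1 /e/ → [+nasal]; word edge.
From /n/ at 6 leftward: 5 /u/ → [+nasal]; 4 /t/ transparent; 3 /t/ transparent; 2 /n/ is itself a trigger — this domain ends here.
From /n/ at 8 leftward: 7 /t/ transparent; 6 /n/ is itself a trigger — this domain ends here.
Target with no active source: position 9 stays [-nasal].

1 2 5 6 8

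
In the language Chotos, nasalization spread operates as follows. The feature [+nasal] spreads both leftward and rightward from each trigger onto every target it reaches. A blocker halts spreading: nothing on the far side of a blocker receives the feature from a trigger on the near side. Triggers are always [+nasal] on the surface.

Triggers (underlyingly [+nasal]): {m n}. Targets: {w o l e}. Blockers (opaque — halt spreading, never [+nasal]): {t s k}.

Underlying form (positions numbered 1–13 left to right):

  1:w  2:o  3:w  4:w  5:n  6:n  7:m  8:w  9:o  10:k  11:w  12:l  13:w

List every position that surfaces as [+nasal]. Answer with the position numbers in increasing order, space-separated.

From /n/ at 5 rightward: 6 /n/ is itself a trigger — this domain ends here.
From /n/ at 5 leftward: 4 /w/ → [+nasal]; 3 /w/ → [+nasal]; 2 /o/ → [+nasal]; 1 /w/ → [+nasal]; word edge.
From /n/ at 6 rightward: 7 /m/ is itself a trigger — this domain ends here.
From /n/ at 6 leftward: 5 /n/ is itself a trigger — this domain ends here.
From /m/ at 7 rightward: 8 /w/ → [+nasal]; 9 /o/ → [+nasal]; 10 /k/ blocks.
From /m/ at 7 leftward: 6 /n/ is itself a trigger — this domain ends here.
Targets with no active source: positions 11 12 13 stay [-nasal].

1 2 3 4 5 6 7 8 9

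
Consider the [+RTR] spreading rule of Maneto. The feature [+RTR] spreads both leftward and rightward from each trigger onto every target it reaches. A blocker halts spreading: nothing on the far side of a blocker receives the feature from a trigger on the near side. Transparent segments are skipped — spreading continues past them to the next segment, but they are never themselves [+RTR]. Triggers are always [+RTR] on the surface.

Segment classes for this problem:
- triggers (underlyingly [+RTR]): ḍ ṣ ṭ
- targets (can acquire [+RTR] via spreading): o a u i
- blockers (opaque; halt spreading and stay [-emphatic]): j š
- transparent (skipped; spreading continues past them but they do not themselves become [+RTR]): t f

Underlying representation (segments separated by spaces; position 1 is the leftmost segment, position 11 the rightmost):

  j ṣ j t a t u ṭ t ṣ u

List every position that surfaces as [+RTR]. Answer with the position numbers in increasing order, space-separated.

From /ṣ/ at 2 rightward: 3 /j/ blocks.
From /ṣ/ at 2 leftward: 1 /j/ blocks.
From /ṭ/ at 8 rightward: 9 /t/ transparent; 10 /ṣ/ is itself a trigger — this domain ends here.
From /ṭ/ at 8 leftward: 7 /u/ → [+RTR]; 6 /t/ transparent; 5 /a/ → [+RTR]; 4 /t/ transparent; 3 /j/ blocks.
From /ṣ/ at 10 rightward: 11 /u/ → [+RTR]; word edge.
From /ṣ/ at 10 leftward: 9 /t/ transparent; 8 /ṭ/ is itself a trigger — this domain ends here.

2 5 7 8 10 11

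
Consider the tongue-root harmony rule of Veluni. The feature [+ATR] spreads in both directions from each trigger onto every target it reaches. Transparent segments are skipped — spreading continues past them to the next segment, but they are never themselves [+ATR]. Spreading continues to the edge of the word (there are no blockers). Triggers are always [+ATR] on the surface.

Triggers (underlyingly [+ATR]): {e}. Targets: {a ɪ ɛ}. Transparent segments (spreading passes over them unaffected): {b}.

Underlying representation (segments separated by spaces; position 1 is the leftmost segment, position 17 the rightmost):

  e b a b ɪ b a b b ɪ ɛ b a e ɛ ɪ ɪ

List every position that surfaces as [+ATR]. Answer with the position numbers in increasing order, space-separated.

1 3 5 7 10 11 13 14 15 16 17

From /e/ at 1 rightward: 2 /b/ transparent; 3 /a/ → [+ATR]; 4 /b/ transparent; 5 /ɪ/ → [+ATR]; 6 /b/ transparent; 7 /a/ → [+ATR]; 8 /b/ transparent; 9 /b/ transparent; 10 /ɪ/ → [+ATR]; 11 /ɛ/ → [+ATR]; 12 /b/ transparent; 13 /a/ → [+ATR]; 14 /e/ is itself a trigger — this domain ends here.
From /e/ at 1 leftward: word edge.
From /e/ at 14 rightward: 15 /ɛ/ → [+ATR]; 16 /ɪ/ → [+ATR]; 17 /ɪ/ → [+ATR]; word edge.
From /e/ at 14 leftward: 13 /a/ → [+ATR]; 12 /b/ transparent; 11 /ɛ/ → [+ATR]; 10 /ɪ/ → [+ATR]; 9 /b/ transparent; 8 /b/ transparent; 7 /a/ → [+ATR]; 6 /b/ transparent; 5 /ɪ/ → [+ATR]; 4 /b/ transparent; 3 /a/ → [+ATR]; 2 /b/ transparent; 1 /e/ is itself a trigger — this domain ends here.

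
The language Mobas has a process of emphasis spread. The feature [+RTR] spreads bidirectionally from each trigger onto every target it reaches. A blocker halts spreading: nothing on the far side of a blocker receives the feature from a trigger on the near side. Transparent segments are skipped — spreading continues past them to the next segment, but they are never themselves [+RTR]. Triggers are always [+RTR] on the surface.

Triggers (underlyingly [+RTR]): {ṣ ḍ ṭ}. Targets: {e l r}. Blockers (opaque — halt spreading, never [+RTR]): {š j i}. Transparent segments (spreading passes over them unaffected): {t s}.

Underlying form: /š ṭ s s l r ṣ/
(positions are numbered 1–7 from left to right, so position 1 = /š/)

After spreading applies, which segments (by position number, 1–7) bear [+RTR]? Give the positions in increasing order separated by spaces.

2 5 6 7

From /ṭ/ at 2 rightward: 3 /s/ transparent; 4 /s/ transparent; 5 /l/ → [+RTR]; 6 /r/ → [+RTR]; 7 /ṣ/ is itself a trigger — this domain ends here.
From /ṭ/ at 2 leftward: 1 /š/ blocks.
From /ṣ/ at 7 rightward: word edge.
From /ṣ/ at 7 leftward: 6 /r/ → [+RTR]; 5 /l/ → [+RTR]; 4 /s/ transparent; 3 /s/ transparent; 2 /ṭ/ is itself a trigger — this domain ends here.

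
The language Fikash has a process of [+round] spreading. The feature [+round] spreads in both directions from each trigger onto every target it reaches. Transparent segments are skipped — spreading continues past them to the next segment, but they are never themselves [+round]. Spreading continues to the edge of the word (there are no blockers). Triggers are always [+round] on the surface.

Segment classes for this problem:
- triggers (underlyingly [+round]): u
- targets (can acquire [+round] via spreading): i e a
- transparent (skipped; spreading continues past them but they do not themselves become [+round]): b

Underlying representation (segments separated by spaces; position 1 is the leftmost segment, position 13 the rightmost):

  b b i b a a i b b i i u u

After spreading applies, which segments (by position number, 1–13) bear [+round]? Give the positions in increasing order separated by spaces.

From /u/ at 12 rightward: 13 /u/ is itself a trigger — this domain ends here.
From /u/ at 12 leftward: 11 /i/ → [+round]; 10 /i/ → [+round]; 9 /b/ transparent; 8 /b/ transparent; 7 /i/ → [+round]; 6 /a/ → [+round]; 5 /a/ → [+round]; 4 /b/ transparent; 3 /i/ → [+round]; 2 /b/ transparent; 1 /b/ transparent; word edge.
From /u/ at 13 rightward: word edge.
From /u/ at 13 leftward: 12 /u/ is itself a trigger — this domain ends here.

3 5 6 7 10 11 12 13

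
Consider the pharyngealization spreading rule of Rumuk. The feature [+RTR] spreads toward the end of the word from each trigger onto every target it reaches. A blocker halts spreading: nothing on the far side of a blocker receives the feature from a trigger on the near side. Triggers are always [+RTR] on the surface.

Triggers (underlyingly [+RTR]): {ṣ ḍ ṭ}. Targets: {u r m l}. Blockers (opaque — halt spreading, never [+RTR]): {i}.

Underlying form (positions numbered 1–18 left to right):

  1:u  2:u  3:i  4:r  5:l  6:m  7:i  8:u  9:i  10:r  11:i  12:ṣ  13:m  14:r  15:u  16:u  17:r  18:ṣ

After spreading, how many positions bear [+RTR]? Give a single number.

From /ṣ/ at 12 rightward: 13 /m/ → [+RTR]; 14 /r/ → [+RTR]; 15 /u/ → [+RTR]; 16 /u/ → [+RTR]; 17 /r/ → [+RTR]; 18 /ṣ/ is itself a trigger — this domain ends here.
From /ṣ/ at 18 rightward: word edge.
Targets with no active source: positions 1 2 4 5 6 8 10 stay [-emphatic].
[+RTR] positions on the surface: 12 13 14 15 16 17 18.

7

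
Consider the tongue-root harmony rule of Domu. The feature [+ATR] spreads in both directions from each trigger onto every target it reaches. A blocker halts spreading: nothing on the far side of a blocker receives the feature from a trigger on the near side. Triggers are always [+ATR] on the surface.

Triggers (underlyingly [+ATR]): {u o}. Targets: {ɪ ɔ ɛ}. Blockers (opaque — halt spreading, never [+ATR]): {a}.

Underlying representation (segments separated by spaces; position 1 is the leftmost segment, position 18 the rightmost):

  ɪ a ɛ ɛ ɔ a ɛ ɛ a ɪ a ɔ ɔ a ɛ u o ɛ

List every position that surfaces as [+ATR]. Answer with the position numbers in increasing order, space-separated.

15 16 17 18

From /u/ at 16 rightward: 17 /o/ is itself a trigger — this domain ends here.
From /u/ at 16 leftward: 15 /ɛ/ → [+ATR]; 14 /a/ blocks.
From /o/ at 17 rightward: 18 /ɛ/ → [+ATR]; word edge.
From /o/ at 17 leftward: 16 /u/ is itself a trigger — this domain ends here.
Targets with no active source: positions 1 3 4 5 7 8 10 12 13 stay [-ATR].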